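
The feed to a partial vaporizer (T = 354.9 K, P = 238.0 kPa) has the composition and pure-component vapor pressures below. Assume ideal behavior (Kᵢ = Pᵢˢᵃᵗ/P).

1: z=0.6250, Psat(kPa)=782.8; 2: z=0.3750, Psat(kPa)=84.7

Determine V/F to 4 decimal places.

Raoult's law: Kᵢ = Pᵢˢᵃᵗ/P = Pᵢˢᵃᵗ/238.0.
  K_1 = 782.8/238.0 = 3.289076, K_2 = 84.7/238.0 = 0.355882
Rachford–Rice: g(V/F) = Σ zᵢ(Kᵢ−1)/(1+V/F(Kᵢ−1)) = 0.
Feasibility: ΣzᵢKᵢ = 2.1891, Σzᵢ/Kᵢ = 1.2437 — both > 1, two phases present.
Newton iteration, V/F⁰ = 0.5:
  V/F = 0.5000: g = 0.31083, g' = -1.0506 → V/F = 0.7959
  V/F = 0.7959: g = 0.01140, g' = -1.0663 → V/F = 0.8066
  V/F = 0.8066: g = -0.00006, g' = -1.0782 → V/F = 0.8065
Converged at V/F = 0.8065.

V/F = 0.8065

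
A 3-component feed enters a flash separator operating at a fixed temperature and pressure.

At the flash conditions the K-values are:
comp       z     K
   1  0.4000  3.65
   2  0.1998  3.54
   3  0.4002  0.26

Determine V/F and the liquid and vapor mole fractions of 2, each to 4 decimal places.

Material balance + equilibrium reduce to Σ zᵢ(Kᵢ−1)/(1+V/F(Kᵢ−1)) = 0.
Feasibility: ΣzᵢKᵢ = 2.2713, Σzᵢ/Kᵢ = 1.7053 — both > 1, two phases present.
Newton–Raphson from V/F = 0.5:
  V/F = 0.5000: g = 0.20940, g' = -1.3220 → V/F = 0.6584
  V/F = 0.6584: g = -0.00144, g' = -1.3868 → V/F = 0.6574
Converged at V/F = 0.6574.
Compositions from xᵢ = zᵢ/(1+V/F(Kᵢ−1)), yᵢ = Kᵢxᵢ:
  1: x = 0.1459, y = 0.5325
  2: x = 0.0748, y = 0.2649
  3: x = 0.7793, y = 0.2026

V/F = 0.6574, x_2 = 0.0748, y_2 = 0.2649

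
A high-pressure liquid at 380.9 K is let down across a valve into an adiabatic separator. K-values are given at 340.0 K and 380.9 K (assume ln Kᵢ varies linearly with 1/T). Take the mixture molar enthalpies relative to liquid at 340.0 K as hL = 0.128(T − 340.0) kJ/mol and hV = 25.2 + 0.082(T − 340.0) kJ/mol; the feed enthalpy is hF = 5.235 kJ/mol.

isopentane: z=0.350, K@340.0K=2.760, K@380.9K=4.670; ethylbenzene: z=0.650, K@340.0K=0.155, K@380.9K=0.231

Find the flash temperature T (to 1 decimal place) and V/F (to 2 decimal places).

Adiabatic flash: solve Rachford–Rice at each trial T, then check hF = ψ·hV(T) + (1−ψ)·hL(T).
  T = 340.0 K: K = (2.760, 0.155), RR gives ψ = 0.045, H_out = 1.131 kJ/mol
  T = 380.9 K: K = (4.670, 0.231), RR gives ψ = 0.278, H_out = 11.718 kJ/mol
  T = 360.4 K: K = (3.642, 0.191), RR gives ψ = 0.187, H_out = 7.142 kJ/mol
  T = 350.2 K: K = (3.183, 0.173), RR gives ψ = 0.125, H_out = 4.405 kJ/mol
  T = 355.3 K: K = (3.408, 0.182), RR gives ψ = 0.158, H_out = 5.826 kJ/mol
  T = 352.8 K: K = (3.297, 0.177), RR gives ψ = 0.142, H_out = 5.144 kJ/mol
  T = 354.1 K: K = (3.354, 0.180), RR gives ψ = 0.151, H_out = 5.502 kJ/mol
Linear interpolation between T = 352.8 (H_out = 5.144) and T = 354.1 (H_out = 5.502) on hF = 5.235 gives T ≈ 353.1 K, at which ψ = 0.14.

T = 353.1 K, V/F = 0.14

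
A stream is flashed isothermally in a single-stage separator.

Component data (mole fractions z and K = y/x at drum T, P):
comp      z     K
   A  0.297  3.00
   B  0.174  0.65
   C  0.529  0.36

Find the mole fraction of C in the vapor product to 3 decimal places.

y_C = 0.213

Let ψ = V/F and solve Σ zᵢ(Kᵢ−1)/(1+ψ(Kᵢ−1)) = 0.
g(0) = ΣzᵢKᵢ − 1 = 0.195 and g(1) = 1 − Σzᵢ/Kᵢ = -0.836, so a root lies in (0, 1).
Newton iteration, ψ⁰ = 0.68:
  ψ = 0.680: g = -0.4277, g' = -0.929 → ψ = 0.220
  ψ = 0.220: g = -0.0473, g' = -0.892 → ψ = 0.167
  ψ = 0.167: g = 0.0018, g' = -0.964 → ψ = 0.169
Converged at ψ = 0.169.
Compositions from xᵢ = zᵢ/(1+ψ(Kᵢ−1)), yᵢ = Kᵢxᵢ:
  A: x = 0.222, y = 0.666
  B: x = 0.185, y = 0.120
  C: x = 0.593, y = 0.213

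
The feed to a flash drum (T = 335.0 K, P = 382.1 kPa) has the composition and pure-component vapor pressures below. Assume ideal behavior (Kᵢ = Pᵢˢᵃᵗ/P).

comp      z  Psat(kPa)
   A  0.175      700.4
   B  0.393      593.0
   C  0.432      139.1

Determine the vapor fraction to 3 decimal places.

Raoult's law: Kᵢ = Pᵢˢᵃᵗ/P = Pᵢˢᵃᵗ/382.1.
  K_A = 700.4/382.1 = 1.83303, K_B = 593.0/382.1 = 1.55195, K_C = 139.1/382.1 = 0.36404
Rachford–Rice: g(ψ) = Σ zᵢ(Kᵢ−1)/(1+ψ(Kᵢ−1)) = 0.
Feasibility: ΣzᵢKᵢ = 1.088, Σzᵢ/Kᵢ = 1.535 — both > 1, two phases present.
Newton–Raphson from ψ = 0.5:
  ψ = 0.500: g = -0.1299, g' = -0.510 → ψ = 0.245
  ψ = 0.245: g = -0.0133, g' = -0.422 → ψ = 0.213
Converged at ψ = 0.213.

ψ = 0.213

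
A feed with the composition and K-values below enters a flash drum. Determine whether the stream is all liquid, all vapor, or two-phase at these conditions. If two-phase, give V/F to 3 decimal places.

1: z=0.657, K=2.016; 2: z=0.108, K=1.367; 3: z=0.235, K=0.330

two-phase, V/F = 0.878

ΣzᵢKᵢ = 1.550; Σzᵢ/Kᵢ = 1.117.
Both exceed 1, so a two-phase solution exists.
Rachford–Rice: g(ψ) = Σ zᵢ(Kᵢ−1)/(1+ψ(Kᵢ−1)) = 0.
Newton iteration, ψ⁰ = 0.56:
  ψ = 0.560: g = 0.2063, g' = -0.556 → ψ = 0.931
  ψ = 0.931: g = -0.0462, g' = -0.933 → ψ = 0.882
  ψ = 0.882: g = -0.0027, g' = -0.827 → ψ = 0.878
Converged at ψ = 0.878.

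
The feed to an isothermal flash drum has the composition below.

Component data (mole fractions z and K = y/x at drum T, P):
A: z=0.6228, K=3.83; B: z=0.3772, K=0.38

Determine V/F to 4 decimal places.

V/F = 0.8712

Rachford–Rice: g(V/F) = Σ zᵢ(Kᵢ−1)/(1+V/F(Kᵢ−1)) = 0.
Feasibility: ΣzᵢKᵢ = 2.5287, Σzᵢ/Kᵢ = 1.1552 — both > 1, two phases present.
Binary case is linear: z₁(K₁−1)(1+V/F(K₂−1)) + z₂(K₂−1)(1+V/F(K₁−1)) = 0
⇒ V/F = [z₁(K₁−1)+z₂(K₂−1)] / [−(K₁−1)(K₂−1)] = 1.52866/1.75460 = 0.8712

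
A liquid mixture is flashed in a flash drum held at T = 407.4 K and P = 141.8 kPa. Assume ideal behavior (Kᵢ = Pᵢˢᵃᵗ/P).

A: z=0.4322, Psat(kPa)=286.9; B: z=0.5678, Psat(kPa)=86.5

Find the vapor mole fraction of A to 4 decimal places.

Raoult's law: Kᵢ = Pᵢˢᵃᵗ/P = Pᵢˢᵃᵗ/141.8.
  K_A = 286.9/141.8 = 2.023272, K_B = 86.5/141.8 = 0.610014
Newton–Raphson from ψ = 0.62:
  ψ = 0.6200: g = -0.02146, g' = -0.3196 → ψ = 0.5529
  ψ = 0.5529: g = 0.00016, g' = -0.3250 → ψ = 0.5534
Converged at ψ = 0.5534.
Compositions from xᵢ = zᵢ/(1+ψ(Kᵢ−1)), yᵢ = Kᵢxᵢ:
  A: x = 0.2759, y = 0.5583
  B: x = 0.7241, y = 0.4417

y_A = 0.5583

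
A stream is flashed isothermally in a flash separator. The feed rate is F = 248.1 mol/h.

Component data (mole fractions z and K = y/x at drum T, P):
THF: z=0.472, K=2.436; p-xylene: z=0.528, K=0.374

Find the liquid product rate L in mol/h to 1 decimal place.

Binary case is linear: z₁(K₁−1)(1+ψ(K₂−1)) + z₂(K₂−1)(1+ψ(K₁−1)) = 0
⇒ ψ = [z₁(K₁−1)+z₂(K₂−1)] / [−(K₁−1)(K₂−1)] = 0.3473/0.8989 = 0.386
Then V = ψ·F = 0.3863·248.1 = 95.8 mol/h and L = F − V = 152.3 mol/h.

L = 152.3 mol/h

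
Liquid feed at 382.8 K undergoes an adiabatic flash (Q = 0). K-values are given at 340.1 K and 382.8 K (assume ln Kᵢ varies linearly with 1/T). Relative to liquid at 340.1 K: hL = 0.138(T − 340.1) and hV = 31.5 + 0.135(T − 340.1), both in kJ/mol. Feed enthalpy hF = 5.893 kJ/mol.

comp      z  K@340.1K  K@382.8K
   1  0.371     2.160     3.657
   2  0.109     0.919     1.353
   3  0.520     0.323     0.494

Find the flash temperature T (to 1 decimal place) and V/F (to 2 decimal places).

Adiabatic flash: solve Rachford–Rice at each trial T, then check hF = ψ·hV(T) + (1−ψ)·hL(T).
  T = 340.1 K: K = (2.160, 0.919, 0.323), RR gives ψ = 0.099, H_out = 3.109 kJ/mol
  T = 382.8 K: K = (3.657, 1.353, 0.494), RR gives ψ = 0.651, H_out = 26.317 kJ/mol
  T = 361.5 K: K = (2.856, 1.128, 0.405), RR gives ψ = 0.403, H_out = 15.622 kJ/mol
  T = 350.8 K: K = (2.494, 1.022, 0.363), RR gives ψ = 0.266, H_out = 9.851 kJ/mol
  T = 345.5 K: K = (2.325, 0.970, 0.343), RR gives ψ = 0.189, H_out = 6.684 kJ/mol
  T = 342.8 K: K = (2.242, 0.944, 0.333), RR gives ψ = 0.145, H_out = 4.949 kJ/mol
  T = 344.1 K: K = (2.282, 0.957, 0.338), RR gives ψ = 0.167, H_out = 5.797 kJ/mol
Linear interpolation between T = 344.1 (H_out = 5.797) and T = 345.5 (H_out = 6.684) on hF = 5.893 gives T ≈ 344.3 K, at which ψ = 0.17.

T = 344.3 K, V/F = 0.17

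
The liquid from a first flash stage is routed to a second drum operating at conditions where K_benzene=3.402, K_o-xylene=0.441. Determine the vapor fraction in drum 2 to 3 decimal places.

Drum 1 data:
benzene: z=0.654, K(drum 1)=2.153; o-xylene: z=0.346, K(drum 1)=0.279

Drum 1:
Rachford–Rice: g(ψ₁) = Σ zᵢ(Kᵢ−1)/(1+ψ₁(Kᵢ−1)) = 0.
Check two-phase: ΣzᵢKᵢ = 1.505 > 1 and Σzᵢ/Kᵢ = 1.544 > 1, so g(0) = 0.505 > 0 and g(1) = -0.544 < 0.
Binary case is linear: z₁(K₁−1)(1+ψ₁(K₂−1)) + z₂(K₂−1)(1+ψ₁(K₁−1)) = 0
⇒ ψ₁ = [z₁(K₁−1)+z₂(K₂−1)] / [−(K₁−1)(K₂−1)] = 0.5046/0.8313 = 0.607
Drum-1 compositions:
  benzene: x = 0.385, y = 0.828
  o-xylene: x = 0.615, y = 0.172
Drum-2 feed = drum-1 liquid: z₂ = (0.3847, 0.6153).
Drum 2:
Rachford–Rice: g(ψ₂) = Σ zᵢ(Kᵢ−1)/(1+ψ₂(Kᵢ−1)) = 0.
Feasibility: ΣzᵢKᵢ = 1.580, Σzᵢ/Kᵢ = 1.508 — both > 1, two phases present.
Binary case is linear: z₁(K₁−1)(1+ψ₂(K₂−1)) + z₂(K₂−1)(1+ψ₂(K₁−1)) = 0
⇒ ψ₂ = [z₁(K₁−1)+z₂(K₂−1)] / [−(K₁−1)(K₂−1)] = 0.5802/1.3427 = 0.432
  benzene: x = 0.189, y = 0.642
  o-xylene: x = 0.811, y = 0.358

V/F (drum 2) = 0.432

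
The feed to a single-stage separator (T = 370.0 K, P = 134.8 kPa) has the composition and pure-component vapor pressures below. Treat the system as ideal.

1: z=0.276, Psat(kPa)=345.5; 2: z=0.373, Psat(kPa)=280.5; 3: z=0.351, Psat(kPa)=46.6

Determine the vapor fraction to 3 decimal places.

Raoult's law: Kᵢ = Pᵢˢᵃᵗ/P = Pᵢˢᵃᵗ/134.8.
  K_1 = 345.5/134.8 = 2.56306, K_2 = 280.5/134.8 = 2.08086, K_3 = 46.6/134.8 = 0.34570
Newton iteration, ψ⁰ = 0.5:
  ψ = 0.500: g = 0.1625, g' = -0.728 → ψ = 0.723
  ψ = 0.723: g = -0.0072, g' = -0.827 → ψ = 0.715
  ψ = 0.715: g = -0.0000, g' = -0.819 → ψ = 0.714
Converged at ψ = 0.714.

ψ = 0.714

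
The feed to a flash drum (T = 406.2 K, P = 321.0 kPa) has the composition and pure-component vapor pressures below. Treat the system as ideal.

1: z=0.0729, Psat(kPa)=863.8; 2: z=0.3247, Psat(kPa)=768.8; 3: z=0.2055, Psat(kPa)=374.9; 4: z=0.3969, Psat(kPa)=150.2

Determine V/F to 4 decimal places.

V/F = 0.6593

Raoult's law: Kᵢ = Pᵢˢᵃᵗ/P = Pᵢˢᵃᵗ/321.0.
  K_1 = 863.8/321.0 = 2.690966, K_2 = 768.8/321.0 = 2.395016, K_3 = 374.9/321.0 = 1.167913, K_4 = 150.2/321.0 = 0.467913
Rachford–Rice: g(V/F) = Σ zᵢ(Kᵢ−1)/(1+V/F(Kᵢ−1)) = 0.
g(0) = ΣzᵢKᵢ − 1 = 0.3996 and g(1) = 1 − Σzᵢ/Kᵢ = -0.1869, so a root lies in (0, 1).
Newton iteration, V/F⁰ = 0.5:
  V/F = 0.5000: g = 0.07773, g' = -0.4940 → V/F = 0.6573
  V/F = 0.6573: g = 0.00096, g' = -0.4892 → V/F = 0.6593
Converged at V/F = 0.6593.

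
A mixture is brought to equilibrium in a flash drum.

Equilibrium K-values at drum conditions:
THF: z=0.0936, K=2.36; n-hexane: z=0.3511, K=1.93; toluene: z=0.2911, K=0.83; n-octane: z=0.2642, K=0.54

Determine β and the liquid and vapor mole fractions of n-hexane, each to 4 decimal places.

β = 0.7952, x_n-hexane = 0.2018, y_n-hexane = 0.3895

Iterate (Newton) starting at β = 0.5:
  β = 0.5000: g = 0.08674, g' = -0.3072 → β = 0.7824
  β = 0.7824: g = 0.00374, g' = -0.2900 → β = 0.7953
  β = 0.7953: g = -0.00000, g' = -0.2906 → β = 0.7952
Converged at β = 0.7952.
Compositions from xᵢ = zᵢ/(1+β(Kᵢ−1)), yᵢ = Kᵢxᵢ:
  THF: x = 0.0450, y = 0.1061
  n-hexane: x = 0.2018, y = 0.3895
  toluene: x = 0.3366, y = 0.2794
  n-octane: x = 0.4166, y = 0.2250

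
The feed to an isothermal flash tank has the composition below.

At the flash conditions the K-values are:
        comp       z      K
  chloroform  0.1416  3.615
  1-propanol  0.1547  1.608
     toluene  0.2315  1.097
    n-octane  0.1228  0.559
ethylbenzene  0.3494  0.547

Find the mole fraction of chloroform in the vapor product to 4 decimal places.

Newton–Raphson from β = 0.5:
  β = 0.5000: g = -0.02008, g' = -0.3766 → β = 0.4467
  β = 0.4467: g = 0.00042, g' = -0.3931 → β = 0.4477
Converged at β = 0.4477.
Compositions from xᵢ = zᵢ/(1+β(Kᵢ−1)), yᵢ = Kᵢxᵢ:
  chloroform: x = 0.0652, y = 0.2358
  1-propanol: x = 0.1216, y = 0.1955
  toluene: x = 0.2219, y = 0.2434
  n-octane: x = 0.1530, y = 0.0855
  ethylbenzene: x = 0.4383, y = 0.2397

y_chloroform = 0.2358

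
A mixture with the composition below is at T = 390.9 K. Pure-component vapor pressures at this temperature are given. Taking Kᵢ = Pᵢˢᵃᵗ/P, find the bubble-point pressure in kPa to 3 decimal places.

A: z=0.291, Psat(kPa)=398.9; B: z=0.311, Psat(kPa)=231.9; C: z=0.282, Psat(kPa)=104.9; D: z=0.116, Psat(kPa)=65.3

Pbub = 225.357 kPa

At the bubble point ψ → 0, so ΣzᵢKᵢ = 1 with Kᵢ = Pᵢˢᵃᵗ/P ⇒ P = ΣzᵢPᵢˢᵃᵗ.
P = 0.291·398.9 + 0.311·231.9 + 0.282·104.9 + 0.116·65.3 = 225.357 kPa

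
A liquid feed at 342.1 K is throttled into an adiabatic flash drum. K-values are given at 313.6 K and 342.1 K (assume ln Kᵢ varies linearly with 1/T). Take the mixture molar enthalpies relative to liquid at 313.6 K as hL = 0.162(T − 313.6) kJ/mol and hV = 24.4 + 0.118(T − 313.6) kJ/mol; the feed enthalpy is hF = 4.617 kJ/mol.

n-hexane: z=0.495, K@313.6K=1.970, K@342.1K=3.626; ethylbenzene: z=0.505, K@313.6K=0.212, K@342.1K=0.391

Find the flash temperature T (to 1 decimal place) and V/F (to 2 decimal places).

Adiabatic flash: solve Rachford–Rice at each trial T, then check hF = ψ·hV(T) + (1−ψ)·hL(T).
  T = 313.6 K: K = (1.970, 0.212), RR gives ψ = 0.108, H_out = 2.624 kJ/mol
  T = 342.1 K: K = (3.626, 0.391), RR gives ψ = 0.621, H_out = 18.979 kJ/mol
  T = 327.9 K: K = (2.711, 0.292), RR gives ψ = 0.404, H_out = 11.923 kJ/mol
  T = 320.8 K: K = (2.322, 0.250), RR gives ψ = 0.278, H_out = 7.861 kJ/mol
  T = 317.2 K: K = (2.141, 0.230), RR gives ψ = 0.201, H_out = 5.444 kJ/mol
  T = 315.4 K: K = (2.054, 0.221), RR gives ψ = 0.156, H_out = 4.095 kJ/mol
Linear interpolation between T = 315.4 (H_out = 4.095) and T = 317.2 (H_out = 5.444) on hF = 4.617 gives T ≈ 316.1 K, at which ψ = 0.17.

T = 316.1 K, V/F = 0.17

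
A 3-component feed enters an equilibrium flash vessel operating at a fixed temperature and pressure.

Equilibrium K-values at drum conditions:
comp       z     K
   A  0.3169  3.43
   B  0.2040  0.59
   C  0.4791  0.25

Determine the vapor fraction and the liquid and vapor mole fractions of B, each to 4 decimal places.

ψ = 0.2035, x_B = 0.2226, y_B = 0.1313

Iterate (Newton) starting at ψ = 0.5:
  ψ = 0.5000: g = -0.33247, g' = -1.1256 → ψ = 0.2046
  ψ = 0.2046: g = -0.00144, g' = -1.2517 → ψ = 0.2035
Converged at ψ = 0.2035.
Compositions from xᵢ = zᵢ/(1+ψ(Kᵢ−1)), yᵢ = Kᵢxᵢ:
  A: x = 0.2121, y = 0.7273
  B: x = 0.2226, y = 0.1313
  C: x = 0.5654, y = 0.1413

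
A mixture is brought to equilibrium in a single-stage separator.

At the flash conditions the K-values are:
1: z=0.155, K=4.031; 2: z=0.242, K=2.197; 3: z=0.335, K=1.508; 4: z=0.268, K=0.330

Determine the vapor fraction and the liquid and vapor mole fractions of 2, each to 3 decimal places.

Rachford–Rice: g(ψ) = Σ zᵢ(Kᵢ−1)/(1+ψ(Kᵢ−1)) = 0.
Check two-phase: ΣzᵢKᵢ = 1.750 > 1 and Σzᵢ/Kᵢ = 1.183 > 1, so g(0) = 0.750 > 0 and g(1) = -0.183 < 0.
Iterate (Newton) starting at ψ = 0.5:
  ψ = 0.500: g = 0.2337, g' = -0.688 → ψ = 0.840
  ψ = 0.840: g = -0.0143, g' = -0.871 → ψ = 0.823
Converged at ψ = 0.823.
Compositions from xᵢ = zᵢ/(1+ψ(Kᵢ−1)), yᵢ = Kᵢxᵢ:
  1: x = 0.044, y = 0.179
  2: x = 0.122, y = 0.268
  3: x = 0.236, y = 0.356
  4: x = 0.598, y = 0.197

ψ = 0.823, x_2 = 0.122, y_2 = 0.268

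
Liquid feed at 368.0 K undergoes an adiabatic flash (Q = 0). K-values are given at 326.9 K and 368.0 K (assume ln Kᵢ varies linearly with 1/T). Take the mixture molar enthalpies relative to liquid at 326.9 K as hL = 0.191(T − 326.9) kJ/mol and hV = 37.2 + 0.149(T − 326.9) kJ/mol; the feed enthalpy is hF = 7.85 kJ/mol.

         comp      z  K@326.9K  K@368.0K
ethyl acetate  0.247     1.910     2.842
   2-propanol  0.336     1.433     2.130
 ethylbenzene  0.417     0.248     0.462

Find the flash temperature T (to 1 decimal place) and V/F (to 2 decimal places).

Adiabatic flash: solve Rachford–Rice at each trial T, then check hF = ψ·hV(T) + (1−ψ)·hL(T).
  T = 326.9 K: K = (1.910, 1.433, 0.248), RR gives ψ = 0.113, H_out = 4.189 kJ/mol
  T = 368.0 K: K = (2.842, 2.130, 0.462), RR gives ψ = 0.783, H_out = 35.631 kJ/mol
  T = 347.4 K: K = (2.356, 1.767, 0.345), RR gives ψ = 0.468, H_out = 20.936 kJ/mol
  T = 337.1 K: K = (2.127, 1.595, 0.294), RR gives ψ = 0.307, H_out = 13.224 kJ/mol
  T = 332.0 K: K = (2.017, 1.513, 0.270), RR gives ψ = 0.216, H_out = 8.960 kJ/mol
  T = 329.4 K: K = (1.962, 1.472, 0.259), RR gives ψ = 0.165, H_out = 6.604 kJ/mol
  T = 330.7 K: K = (1.990, 1.493, 0.264), RR gives ψ = 0.191, H_out = 7.800 kJ/mol
Linear interpolation between T = 330.7 (H_out = 7.800) and T = 332.0 (H_out = 8.960) on hF = 7.85 gives T ≈ 330.8 K, at which ψ = 0.19.

T = 330.8 K, V/F = 0.19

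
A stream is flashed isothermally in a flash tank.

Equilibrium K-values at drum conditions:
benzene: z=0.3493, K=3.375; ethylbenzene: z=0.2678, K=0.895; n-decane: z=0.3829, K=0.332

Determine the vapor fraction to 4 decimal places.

Material balance + equilibrium reduce to Σ zᵢ(Kᵢ−1)/(1+ψ(Kᵢ−1)) = 0.
Check two-phase: ΣzᵢKᵢ = 1.5457 > 1 and Σzᵢ/Kᵢ = 1.5560 > 1, so g(0) = 0.5457 > 0 and g(1) = -0.5560 < 0.
Newton–Raphson from ψ = 0.5:
  ψ = 0.5000: g = -0.03449, g' = -0.8002 → ψ = 0.4569
  ψ = 0.4569: g = 0.00018, g' = -0.8104 → ψ = 0.4571
Converged at ψ = 0.4571.

ψ = 0.4571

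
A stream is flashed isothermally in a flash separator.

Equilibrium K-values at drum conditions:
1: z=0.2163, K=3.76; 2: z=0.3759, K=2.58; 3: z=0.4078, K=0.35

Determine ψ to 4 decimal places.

Rachford–Rice: g(ψ) = Σ zᵢ(Kᵢ−1)/(1+ψ(Kᵢ−1)) = 0.
Check two-phase: ΣzᵢKᵢ = 1.9258 > 1 and Σzᵢ/Kᵢ = 1.3684 > 1, so g(0) = 0.9258 > 0 and g(1) = -0.3684 < 0.
Newton–Raphson from ψ = 0.5:
  ψ = 0.5000: g = 0.18994, g' = -0.9619 → ψ = 0.6975
  ψ = 0.6975: g = 0.00175, g' = -0.9815 → ψ = 0.6992
Converged at ψ = 0.6992.

ψ = 0.6992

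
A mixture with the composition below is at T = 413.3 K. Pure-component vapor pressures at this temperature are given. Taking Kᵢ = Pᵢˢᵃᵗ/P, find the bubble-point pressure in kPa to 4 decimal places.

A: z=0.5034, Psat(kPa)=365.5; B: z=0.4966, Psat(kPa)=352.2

Pbub = 358.8952 kPa

At the bubble point ψ → 0, so ΣzᵢKᵢ = 1 with Kᵢ = Pᵢˢᵃᵗ/P ⇒ P = ΣzᵢPᵢˢᵃᵗ.
P = 0.5034·365.5 + 0.4966·352.2 = 358.8952 kPa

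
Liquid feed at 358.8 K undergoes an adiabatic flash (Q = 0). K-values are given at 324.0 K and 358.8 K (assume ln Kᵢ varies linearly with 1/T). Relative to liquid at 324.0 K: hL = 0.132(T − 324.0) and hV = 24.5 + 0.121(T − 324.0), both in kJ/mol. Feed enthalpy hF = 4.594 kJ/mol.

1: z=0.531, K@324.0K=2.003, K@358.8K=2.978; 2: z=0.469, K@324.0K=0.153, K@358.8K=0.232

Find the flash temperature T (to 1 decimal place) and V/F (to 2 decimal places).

T = 325.5 K, V/F = 0.18

Adiabatic flash: solve Rachford–Rice at each trial T, then check hF = ψ·hV(T) + (1−ψ)·hL(T).
  T = 324.0 K: K = (2.003, 0.153), RR gives ψ = 0.159, H_out = 3.903 kJ/mol
  T = 358.8 K: K = (2.978, 0.232), RR gives ψ = 0.454, H_out = 15.550 kJ/mol
  T = 341.4 K: K = (2.467, 0.190), RR gives ψ = 0.336, H_out = 10.470 kJ/mol
  T = 332.7 K: K = (2.229, 0.171), RR gives ψ = 0.259, H_out = 7.471 kJ/mol
  T = 328.4 K: K = (2.116, 0.162), RR gives ψ = 0.213, H_out = 5.798 kJ/mol
  T = 326.2 K: K = (2.059, 0.157), RR gives ψ = 0.187, H_out = 4.877 kJ/mol
  T = 325.1 K: K = (2.031, 0.155), RR gives ψ = 0.174, H_out = 4.397 kJ/mol
  T = 325.6 K: K = (2.044, 0.156), RR gives ψ = 0.180, H_out = 4.617 kJ/mol
Linear interpolation between T = 325.1 (H_out = 4.397) and T = 325.6 (H_out = 4.617) on hF = 4.594 gives T ≈ 325.5 K, at which ψ = 0.18.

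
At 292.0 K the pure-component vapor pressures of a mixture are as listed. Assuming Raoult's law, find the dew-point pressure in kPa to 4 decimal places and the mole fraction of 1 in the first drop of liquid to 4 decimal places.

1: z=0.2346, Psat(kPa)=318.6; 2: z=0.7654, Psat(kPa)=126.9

At the dew point ψ → 1, so Σzᵢ/Kᵢ = 1 with Kᵢ = Pᵢˢᵃᵗ/P ⇒ 1/P = Σzᵢ/Pᵢˢᵃᵗ.
1/P = 0.2346/318.6 + 0.7654/126.9 = 0.0067679 ⇒ P = 147.7570 kPa
xᵢ = zᵢP/Pᵢˢᵃᵗ ⇒ x_1 = 0.2346·147.7570/318.6 = 0.1088

Pdew = 147.7570 kPa, x_1 = 0.1088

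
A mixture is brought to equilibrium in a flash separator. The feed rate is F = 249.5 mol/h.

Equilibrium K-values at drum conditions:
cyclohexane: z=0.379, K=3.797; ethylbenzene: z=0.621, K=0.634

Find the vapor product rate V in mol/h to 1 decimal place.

V = 203.0 mol/h

Binary case is linear: z₁(K₁−1)(1+ψ(K₂−1)) + z₂(K₂−1)(1+ψ(K₁−1)) = 0
⇒ ψ = [z₁(K₁−1)+z₂(K₂−1)] / [−(K₁−1)(K₂−1)] = 0.8328/1.0237 = 0.813
Then V = ψ·F = 0.8135·249.5 = 203.0 mol/h and L = F − V = 46.5 mol/h.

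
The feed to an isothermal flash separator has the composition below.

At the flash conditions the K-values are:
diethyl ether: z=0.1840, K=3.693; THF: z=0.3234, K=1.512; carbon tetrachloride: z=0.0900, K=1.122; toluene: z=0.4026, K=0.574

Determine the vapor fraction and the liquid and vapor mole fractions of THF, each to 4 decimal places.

ψ = 0.8706, x_THF = 0.2237, y_THF = 0.3382

Let ψ = V/F and solve Σ zᵢ(Kᵢ−1)/(1+ψ(Kᵢ−1)) = 0.
Check two-phase: ΣzᵢKᵢ = 1.5006 > 1 and Σzᵢ/Kᵢ = 1.0453 > 1, so g(0) = 0.5006 > 0 and g(1) = -0.0453 < 0.
Newton iteration, ψ⁰ = 0.53:
  ψ = 0.5300: g = 0.12317, g' = -0.4020 → ψ = 0.8364
  ψ = 0.8364: g = 0.01181, g' = -0.3451 → ψ = 0.8706
Converged at ψ = 0.8706.
Compositions from xᵢ = zᵢ/(1+ψ(Kᵢ−1)), yᵢ = Kᵢxᵢ:
  diethyl ether: x = 0.0550, y = 0.2032
  THF: x = 0.2237, y = 0.3382
  carbon tetrachloride: x = 0.0814, y = 0.0913
  toluene: x = 0.6399, y = 0.3673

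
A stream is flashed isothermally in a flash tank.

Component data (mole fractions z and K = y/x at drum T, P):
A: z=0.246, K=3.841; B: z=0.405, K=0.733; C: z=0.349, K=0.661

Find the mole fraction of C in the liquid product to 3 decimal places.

x_C = 0.429

Material balance + equilibrium reduce to Σ zᵢ(Kᵢ−1)/(1+V/F(Kᵢ−1)) = 0.
Feasibility: ΣzᵢKᵢ = 1.472, Σzᵢ/Kᵢ = 1.145 — both > 1, two phases present.
Newton–Raphson from V/F = 0.43:
  V/F = 0.430: g = 0.0539, g' = -0.494 → V/F = 0.539
  V/F = 0.539: g = 0.0050, g' = -0.409 → V/F = 0.551
Converged at V/F = 0.551.
Compositions from xᵢ = zᵢ/(1+V/F(Kᵢ−1)), yᵢ = Kᵢxᵢ:
  A: x = 0.096, y = 0.368
  B: x = 0.475, y = 0.348
  C: x = 0.429, y = 0.284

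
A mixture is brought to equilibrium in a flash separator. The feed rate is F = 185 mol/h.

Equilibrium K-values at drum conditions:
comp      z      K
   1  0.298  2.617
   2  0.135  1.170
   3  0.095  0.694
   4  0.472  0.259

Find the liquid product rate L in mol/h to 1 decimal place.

L = 160.2 mol/h

Rachford–Rice: g(ψ) = Σ zᵢ(Kᵢ−1)/(1+ψ(Kᵢ−1)) = 0.
g(0) = ΣzᵢKᵢ − 1 = 0.126 and g(1) = 1 − Σzᵢ/Kᵢ = -1.189, so a root lies in (0, 1).
Iterate (Newton) starting at ψ = 0.5:
  ψ = 0.500: g = -0.3023, g' = -0.908 → ψ = 0.167
  ψ = 0.167: g = -0.0281, g' = -0.834 → ψ = 0.133
  ψ = 0.133: g = 0.0004, g' = -0.860 → ψ = 0.134
Converged at ψ = 0.134.
Then V = ψ·F = 0.1338·185 = 24.8 mol/h and L = F − V = 160.2 mol/h.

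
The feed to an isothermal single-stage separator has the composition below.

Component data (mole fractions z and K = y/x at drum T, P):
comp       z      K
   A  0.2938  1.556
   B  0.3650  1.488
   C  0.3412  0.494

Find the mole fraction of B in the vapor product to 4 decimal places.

y_B = 0.4134

Material balance + equilibrium reduce to Σ zᵢ(Kᵢ−1)/(1+ψ(Kᵢ−1)) = 0.
Feasibility: ΣzᵢKᵢ = 1.1688, Σzᵢ/Kᵢ = 1.1248 — both > 1, two phases present.
Newton iteration, ψ⁰ = 0.54:
  ψ = 0.5400: g = 0.02905, g' = -0.2736 → ψ = 0.6462
  ψ = 0.6462: g = -0.00093, g' = -0.2923 → ψ = 0.6430
Converged at ψ = 0.6430.
Compositions from xᵢ = zᵢ/(1+ψ(Kᵢ−1)), yᵢ = Kᵢxᵢ:
  A: x = 0.2164, y = 0.3368
  B: x = 0.2778, y = 0.4134
  C: x = 0.5058, y = 0.2498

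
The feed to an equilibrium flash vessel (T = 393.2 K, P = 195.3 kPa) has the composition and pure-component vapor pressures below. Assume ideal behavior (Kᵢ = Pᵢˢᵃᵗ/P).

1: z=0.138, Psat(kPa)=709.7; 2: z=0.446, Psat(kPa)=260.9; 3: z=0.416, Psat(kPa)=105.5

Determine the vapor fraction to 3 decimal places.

ψ = 0.604

Raoult's law: Kᵢ = Pᵢˢᵃᵗ/P = Pᵢˢᵃᵗ/195.3.
  K_1 = 709.7/195.3 = 3.63390, K_2 = 260.9/195.3 = 1.33589, K_3 = 105.5/195.3 = 0.54019
Material balance + equilibrium reduce to Σ zᵢ(Kᵢ−1)/(1+ψ(Kᵢ−1)) = 0.
Feasibility: ΣzᵢKᵢ = 1.322, Σzᵢ/Kᵢ = 1.142 — both > 1, two phases present.
Newton–Raphson from ψ = 0.5:
  ψ = 0.500: g = 0.0368, g' = -0.364 → ψ = 0.601
  ψ = 0.601: g = 0.0010, g' = -0.346 → ψ = 0.604
Converged at ψ = 0.604.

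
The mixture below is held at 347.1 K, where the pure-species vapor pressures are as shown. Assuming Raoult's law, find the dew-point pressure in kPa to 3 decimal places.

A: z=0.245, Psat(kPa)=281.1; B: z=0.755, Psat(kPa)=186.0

At the dew point ψ → 1, so Σzᵢ/Kᵢ = 1 with Kᵢ = Pᵢˢᵃᵗ/P ⇒ 1/P = Σzᵢ/Pᵢˢᵃᵗ.
1/P = 0.245/281.1 + 0.755/186.0 = 0.004931 ⇒ P = 202.810 kPa

Pdew = 202.810 kPa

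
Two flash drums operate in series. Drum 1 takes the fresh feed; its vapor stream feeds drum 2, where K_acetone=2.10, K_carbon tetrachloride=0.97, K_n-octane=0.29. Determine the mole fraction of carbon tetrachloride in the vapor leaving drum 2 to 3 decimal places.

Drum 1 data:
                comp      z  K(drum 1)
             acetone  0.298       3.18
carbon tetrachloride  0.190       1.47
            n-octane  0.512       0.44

y_carbon tetrachloride (drum 2) = 0.224

Drum 1:
Newton iteration, ψ₁⁰ = 0.5:
  ψ₁ = 0.500: g = -0.0151, g' = -0.661 → ψ₁ = 0.477
Converged at ψ₁ = 0.477.
Drum-1 compositions:
  acetone: x = 0.146, y = 0.464
  carbon tetrachloride: x = 0.155, y = 0.228
  n-octane: x = 0.699, y = 0.307
Drum-2 feed = drum-1 vapor: z₂ = (0.4644, 0.2281, 0.3075).
Drum 2:
Newton–Raphson from ψ₂ = 0.5:
  ψ₂ = 0.500: g = -0.0158, g' = -0.607 → ψ₂ = 0.474
Converged at ψ₂ = 0.474.
  acetone: x = 0.305, y = 0.641
  carbon tetrachloride: x = 0.231, y = 0.224
  n-octane: x = 0.463, y = 0.134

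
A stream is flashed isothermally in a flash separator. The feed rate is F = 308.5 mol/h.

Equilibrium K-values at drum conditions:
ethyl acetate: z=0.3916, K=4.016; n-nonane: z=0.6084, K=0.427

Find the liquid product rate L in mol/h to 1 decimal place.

L = 159.9 mol/h

Material balance + equilibrium reduce to Σ zᵢ(Kᵢ−1)/(1+ψ(Kᵢ−1)) = 0.
Feasibility: ΣzᵢKᵢ = 1.8325, Σzᵢ/Kᵢ = 1.5223 — both > 1, two phases present.
Binary case is linear: z₁(K₁−1)(1+ψ(K₂−1)) + z₂(K₂−1)(1+ψ(K₁−1)) = 0
⇒ ψ = [z₁(K₁−1)+z₂(K₂−1)] / [−(K₁−1)(K₂−1)] = 0.83245/1.72817 = 0.4817
Then V = ψ·F = 0.4817·308.5 = 148.6 mol/h and L = F − V = 159.9 mol/h.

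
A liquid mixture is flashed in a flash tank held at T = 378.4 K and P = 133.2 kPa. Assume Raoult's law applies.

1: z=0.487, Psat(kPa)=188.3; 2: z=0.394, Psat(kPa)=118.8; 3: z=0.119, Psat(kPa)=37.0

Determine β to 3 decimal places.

β = 0.439

Raoult's law: Kᵢ = Pᵢˢᵃᵗ/P = Pᵢˢᵃᵗ/133.2.
  K_1 = 188.3/133.2 = 1.41366, K_2 = 118.8/133.2 = 0.89189, K_3 = 37.0/133.2 = 0.27778
Iterate (Newton) starting at β = 0.5:
  β = 0.500: g = -0.0126, g' = -0.214 → β = 0.441
  β = 0.441: g = -0.0005, g' = -0.198 → β = 0.439
Converged at β = 0.439.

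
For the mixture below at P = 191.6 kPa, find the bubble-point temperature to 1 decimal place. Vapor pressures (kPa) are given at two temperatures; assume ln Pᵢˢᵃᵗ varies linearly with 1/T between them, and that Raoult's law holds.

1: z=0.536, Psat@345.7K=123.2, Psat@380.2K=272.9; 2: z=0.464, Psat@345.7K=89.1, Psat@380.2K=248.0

Bubble-point temperature: ΣzᵢPᵢˢᵃᵗ(T) = P. Interpolate ln Pᵢˢᵃᵗ = aᵢ + bᵢ/T.
  T = 345.7 K: ΣzᵢPᵢˢᵃᵗ = 107.38 kPa
  T = 380.2 K: ΣzᵢPᵢˢᵃᵗ = 261.35 kPa
  T = 362.9 K: ΣzᵢPᵢˢᵃᵗ = 170.61 kPa
  T = 371.5 K: ΣzᵢPᵢˢᵃᵗ = 211.87 kPa
  T = 367.2 K: ΣzᵢPᵢˢᵃᵗ = 190.35 kPa
  T = 369.4 K: ΣzᵢPᵢˢᵃᵗ = 201.13 kPa
Interpolating between 367.2 K and 369.4 K gives T ≈ 367.5 K.

T = 367.5 K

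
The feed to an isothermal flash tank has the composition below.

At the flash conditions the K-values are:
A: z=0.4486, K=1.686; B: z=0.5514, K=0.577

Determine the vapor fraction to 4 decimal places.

Rachford–Rice: g(ψ) = Σ zᵢ(Kᵢ−1)/(1+ψ(Kᵢ−1)) = 0.
Check two-phase: ΣzᵢKᵢ = 1.0745 > 1 and Σzᵢ/Kᵢ = 1.2217 > 1, so g(0) = 0.0745 > 0 and g(1) = -0.2217 < 0.
Iterate (Newton) starting at ψ = 0.5:
  ψ = 0.5000: g = -0.06666, g' = -0.2757 → ψ = 0.2582
  ψ = 0.2582: g = -0.00042, g' = -0.2767 → ψ = 0.2567
Converged at ψ = 0.2567.

ψ = 0.2567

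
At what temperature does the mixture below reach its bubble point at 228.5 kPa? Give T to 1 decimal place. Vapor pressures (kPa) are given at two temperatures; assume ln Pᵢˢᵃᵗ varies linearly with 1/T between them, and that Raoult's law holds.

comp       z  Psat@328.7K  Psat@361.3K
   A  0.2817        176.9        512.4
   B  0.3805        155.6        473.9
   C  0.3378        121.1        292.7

T = 341.2 K

Bubble-point temperature: ΣzᵢPᵢˢᵃᵗ(T) = P. Interpolate ln Pᵢˢᵃᵗ = aᵢ + bᵢ/T.
  T = 328.7 K: ΣzᵢPᵢˢᵃᵗ = 149.95 kPa
  T = 361.3 K: ΣzᵢPᵢˢᵃᵗ = 423.54 kPa
  T = 345.0 K: ΣzᵢPᵢˢᵃᵗ = 257.99 kPa
  T = 336.9 K: ΣzᵢPᵢˢᵃᵗ = 198.25 kPa
  T = 340.9 K: ΣzᵢPᵢˢᵃᵗ = 226.12 kPa
  T = 342.9 K: ΣzᵢPᵢˢᵃᵗ = 241.23 kPa
Interpolating between 340.9 K and 342.9 K gives T ≈ 341.2 K.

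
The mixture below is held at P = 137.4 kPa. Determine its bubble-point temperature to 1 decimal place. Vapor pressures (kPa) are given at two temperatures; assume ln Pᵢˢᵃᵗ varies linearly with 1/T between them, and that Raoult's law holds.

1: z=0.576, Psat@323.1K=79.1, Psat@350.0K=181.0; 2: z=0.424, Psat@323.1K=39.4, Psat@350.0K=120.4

Bubble-point temperature: ΣzᵢPᵢˢᵃᵗ(T) = P. Interpolate ln Pᵢˢᵃᵗ = aᵢ + bᵢ/T.
  T = 323.1 K: ΣzᵢPᵢˢᵃᵗ = 62.27 kPa
  T = 350.0 K: ΣzᵢPᵢˢᵃᵗ = 155.31 kPa
  T = 336.6 K: ΣzᵢPᵢˢᵃᵗ = 100.10 kPa
  T = 343.3 K: ΣzᵢPᵢˢᵃᵗ = 125.16 kPa
  T = 346.6 K: ΣzᵢPᵢˢᵃᵗ = 139.32 kPa
  T = 345.0 K: ΣzᵢPᵢˢᵃᵗ = 132.29 kPa
Interpolating between 345.0 K and 346.6 K gives T ≈ 346.2 K.

T = 346.2 K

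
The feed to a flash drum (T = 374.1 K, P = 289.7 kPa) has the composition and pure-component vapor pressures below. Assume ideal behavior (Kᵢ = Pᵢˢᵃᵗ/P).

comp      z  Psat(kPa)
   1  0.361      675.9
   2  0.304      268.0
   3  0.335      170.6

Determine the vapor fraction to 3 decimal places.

ψ = 0.812

Raoult's law: Kᵢ = Pᵢˢᵃᵗ/P = Pᵢˢᵃᵗ/289.7.
  K_1 = 675.9/289.7 = 2.33310, K_2 = 268.0/289.7 = 0.92509, K_3 = 170.6/289.7 = 0.58889
Material balance + equilibrium reduce to Σ zᵢ(Kᵢ−1)/(1+ψ(Kᵢ−1)) = 0.
Feasibility: ΣzᵢKᵢ = 1.321, Σzᵢ/Kᵢ = 1.052 — both > 1, two phases present.
Newton–Raphson from ψ = 0.5:
  ψ = 0.500: g = 0.0918, g' = -0.323 → ψ = 0.784
  ψ = 0.784: g = 0.0078, g' = -0.279 → ψ = 0.812
Converged at ψ = 0.812.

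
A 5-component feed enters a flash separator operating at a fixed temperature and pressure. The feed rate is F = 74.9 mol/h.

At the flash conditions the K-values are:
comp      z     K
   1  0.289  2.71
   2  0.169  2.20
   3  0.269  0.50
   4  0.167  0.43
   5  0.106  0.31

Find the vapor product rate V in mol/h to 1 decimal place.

V = 34.1 mol/h

Newton–Raphson from ψ = 0.66:
  ψ = 0.660: g = -0.1423, g' = -0.722 → ψ = 0.463
  ψ = 0.463: g = -0.0055, g' = -0.687 → ψ = 0.455
Converged at ψ = 0.455.
Then V = ψ·F = 0.4548·74.9 = 34.1 mol/h and L = F − V = 40.8 mol/h.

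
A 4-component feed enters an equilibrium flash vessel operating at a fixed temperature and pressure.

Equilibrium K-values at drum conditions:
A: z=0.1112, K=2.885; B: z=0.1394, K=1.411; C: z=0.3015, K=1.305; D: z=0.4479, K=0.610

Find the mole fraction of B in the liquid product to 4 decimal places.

x_B = 0.1128

Material balance + equilibrium reduce to Σ zᵢ(Kᵢ−1)/(1+ψ(Kᵢ−1)) = 0.
Check two-phase: ΣzᵢKᵢ = 1.1842 > 1 and Σzᵢ/Kᵢ = 1.1026 > 1, so g(0) = 0.1842 > 0 and g(1) = -0.1026 < 0.
Newton–Raphson from ψ = 0.41:
  ψ = 0.4100: g = 0.04107, g' = -0.2616 → ψ = 0.5670
  ψ = 0.5670: g = 0.00192, g' = -0.2405 → ψ = 0.5749
Converged at ψ = 0.5750.
Compositions from xᵢ = zᵢ/(1+ψ(Kᵢ−1)), yᵢ = Kᵢxᵢ:
  A: x = 0.0534, y = 0.1540
  B: x = 0.1128, y = 0.1591
  C: x = 0.2565, y = 0.3348
  D: x = 0.5774, y = 0.3522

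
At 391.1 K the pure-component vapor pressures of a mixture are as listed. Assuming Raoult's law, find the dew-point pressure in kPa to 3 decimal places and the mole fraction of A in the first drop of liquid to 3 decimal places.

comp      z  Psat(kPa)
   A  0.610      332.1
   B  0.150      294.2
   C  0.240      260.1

At the dew point ψ → 1, so Σzᵢ/Kᵢ = 1 with Kᵢ = Pᵢˢᵃᵗ/P ⇒ 1/P = Σzᵢ/Pᵢˢᵃᵗ.
1/P = 0.610/332.1 + 0.150/294.2 + 0.240/260.1 = 0.003269 ⇒ P = 305.869 kPa
xᵢ = zᵢP/Pᵢˢᵃᵗ ⇒ x_A = 0.610·305.869/332.1 = 0.562

Pdew = 305.869 kPa, x_A = 0.562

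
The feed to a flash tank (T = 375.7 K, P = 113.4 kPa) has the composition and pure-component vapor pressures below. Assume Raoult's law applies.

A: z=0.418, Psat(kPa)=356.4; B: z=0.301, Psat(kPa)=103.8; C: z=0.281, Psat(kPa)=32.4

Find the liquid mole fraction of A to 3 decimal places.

Raoult's law: Kᵢ = Pᵢˢᵃᵗ/P = Pᵢˢᵃᵗ/113.4.
  K_A = 356.4/113.4 = 3.14286, K_B = 103.8/113.4 = 0.91534, K_C = 32.4/113.4 = 0.28571
Let ψ = V/F and solve Σ zᵢ(Kᵢ−1)/(1+ψ(Kᵢ−1)) = 0.
Check two-phase: ΣzᵢKᵢ = 1.670 > 1 and Σzᵢ/Kᵢ = 1.445 > 1, so g(0) = 0.670 > 0 and g(1) = -0.445 < 0.
Iterate (Newton) starting at ψ = 0.57:
  ψ = 0.570: g = 0.0379, g' = -0.799 → ψ = 0.617
Converged at ψ = 0.617.
Compositions from xᵢ = zᵢ/(1+ψ(Kᵢ−1)), yᵢ = Kᵢxᵢ:
  A: x = 0.180, y = 0.566
  B: x = 0.318, y = 0.291
  C: x = 0.502, y = 0.144

x_A = 0.180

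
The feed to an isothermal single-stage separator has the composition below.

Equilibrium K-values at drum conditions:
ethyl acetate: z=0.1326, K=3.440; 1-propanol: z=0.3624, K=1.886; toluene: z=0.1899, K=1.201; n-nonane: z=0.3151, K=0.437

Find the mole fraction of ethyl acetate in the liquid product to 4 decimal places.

x_ethyl acetate = 0.0444

Material balance + equilibrium reduce to Σ zᵢ(Kᵢ−1)/(1+V/F(Kᵢ−1)) = 0.
Feasibility: ΣzᵢKᵢ = 1.5054, Σzᵢ/Kᵢ = 1.1099 — both > 1, two phases present.
Newton iteration, V/F⁰ = 0.5:
  V/F = 0.5000: g = 0.15603, g' = -0.4966 → V/F = 0.8142
  V/F = 0.8142: g = 0.00012, g' = -0.5307 → V/F = 0.8144
Converged at V/F = 0.8144.
Compositions from xᵢ = zᵢ/(1+V/F(Kᵢ−1)), yᵢ = Kᵢxᵢ:
  ethyl acetate: x = 0.0444, y = 0.1527
  1-propanol: x = 0.2105, y = 0.3970
  toluene: x = 0.1632, y = 0.1960
  n-nonane: x = 0.5819, y = 0.2543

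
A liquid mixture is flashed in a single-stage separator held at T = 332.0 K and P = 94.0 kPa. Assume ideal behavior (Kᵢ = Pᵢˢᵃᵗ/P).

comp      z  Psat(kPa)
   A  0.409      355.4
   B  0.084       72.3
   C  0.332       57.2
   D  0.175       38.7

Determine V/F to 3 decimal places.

V/F = 0.714

Raoult's law: Kᵢ = Pᵢˢᵃᵗ/P = Pᵢˢᵃᵗ/94.0.
  K_A = 355.4/94.0 = 3.78085, K_B = 72.3/94.0 = 0.76915, K_C = 57.2/94.0 = 0.60851, K_D = 38.7/94.0 = 0.41170
Newton iteration, V/F⁰ = 0.45:
  V/F = 0.450: g = 0.1858, g' = -0.817 → V/F = 0.677
  V/F = 0.677: g = 0.0233, g' = -0.648 → V/F = 0.713
  V/F = 0.713: g = 0.0002, g' = -0.639 → V/F = 0.714
Converged at V/F = 0.714.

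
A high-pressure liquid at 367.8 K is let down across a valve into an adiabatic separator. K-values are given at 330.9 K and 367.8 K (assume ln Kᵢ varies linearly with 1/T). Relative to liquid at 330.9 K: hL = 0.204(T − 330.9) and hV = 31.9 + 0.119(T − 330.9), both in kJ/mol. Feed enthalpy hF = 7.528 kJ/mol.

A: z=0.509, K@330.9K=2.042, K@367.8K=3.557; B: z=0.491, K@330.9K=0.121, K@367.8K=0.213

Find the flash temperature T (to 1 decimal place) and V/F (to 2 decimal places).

T = 337.2 K, V/F = 0.20

Adiabatic flash: solve Rachford–Rice at each trial T, then check hF = ψ·hV(T) + (1−ψ)·hL(T).
  T = 330.9 K: K = (2.042, 0.121), RR gives ψ = 0.108, H_out = 3.441 kJ/mol
  T = 367.8 K: K = (3.557, 0.213), RR gives ψ = 0.455, H_out = 20.607 kJ/mol
  T = 349.4 K: K = (2.737, 0.163), RR gives ψ = 0.325, H_out = 13.645 kJ/mol
  T = 340.1 K: K = (2.372, 0.141), RR gives ψ = 0.235, H_out = 9.175 kJ/mol
  T = 335.5 K: K = (2.203, 0.131), RR gives ψ = 0.177, H_out = 6.527 kJ/mol
  T = 337.8 K: K = (2.286, 0.136), RR gives ψ = 0.207, H_out = 7.897 kJ/mol
Linear interpolation between T = 335.5 (H_out = 6.527) and T = 337.8 (H_out = 7.897) on hF = 7.528 gives T ≈ 337.2 K, at which ψ = 0.20.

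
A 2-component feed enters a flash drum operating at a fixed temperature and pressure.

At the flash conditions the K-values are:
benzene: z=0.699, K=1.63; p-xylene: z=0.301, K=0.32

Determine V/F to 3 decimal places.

V/F = 0.550

Material balance + equilibrium reduce to Σ zᵢ(Kᵢ−1)/(1+V/F(Kᵢ−1)) = 0.
Feasibility: ΣzᵢKᵢ = 1.236, Σzᵢ/Kᵢ = 1.369 — both > 1, two phases present.
Binary case is linear: z₁(K₁−1)(1+V/F(K₂−1)) + z₂(K₂−1)(1+V/F(K₁−1)) = 0
⇒ V/F = [z₁(K₁−1)+z₂(K₂−1)] / [−(K₁−1)(K₂−1)] = 0.2357/0.4284 = 0.550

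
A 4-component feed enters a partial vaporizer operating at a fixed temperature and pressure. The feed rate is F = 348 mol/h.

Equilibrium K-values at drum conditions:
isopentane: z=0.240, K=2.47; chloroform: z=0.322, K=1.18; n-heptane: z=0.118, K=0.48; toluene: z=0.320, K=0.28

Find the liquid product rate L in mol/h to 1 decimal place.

Iterate (Newton) starting at ψ = 0.38:
  ψ = 0.380: g = -0.1130, g' = -0.587 → ψ = 0.187
  ψ = 0.187: g = -0.0016, g' = -0.589 → ψ = 0.185
Converged at ψ = 0.185.
Then V = ψ·F = 0.1846·348 = 64.2 mol/h and L = F − V = 283.8 mol/h.

L = 283.8 mol/h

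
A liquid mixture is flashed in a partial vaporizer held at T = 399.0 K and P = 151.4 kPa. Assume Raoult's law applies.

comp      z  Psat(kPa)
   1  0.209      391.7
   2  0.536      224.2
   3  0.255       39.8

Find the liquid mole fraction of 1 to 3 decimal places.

x_1 = 0.103

Raoult's law: Kᵢ = Pᵢˢᵃᵗ/P = Pᵢˢᵃᵗ/151.4.
  K_1 = 391.7/151.4 = 2.58719, K_2 = 224.2/151.4 = 1.48085, K_3 = 39.8/151.4 = 0.26288
Let β = V/F and solve Σ zᵢ(Kᵢ−1)/(1+β(Kᵢ−1)) = 0.
Check two-phase: ΣzᵢKᵢ = 1.401 > 1 and Σzᵢ/Kᵢ = 1.413 > 1, so g(0) = 0.401 > 0 and g(1) = -0.413 < 0.
Iterate (Newton) starting at β = 0.39:
  β = 0.390: g = 0.1581, g' = -0.562 → β = 0.672
  β = 0.672: g = -0.0168, g' = -0.737 → β = 0.649
  β = 0.649: g = -0.0003, g' = -0.709 → β = 0.648
Converged at β = 0.648.
Compositions from xᵢ = zᵢ/(1+β(Kᵢ−1)), yᵢ = Kᵢxᵢ:
  1: x = 0.103, y = 0.267
  2: x = 0.409, y = 0.605
  3: x = 0.488, y = 0.128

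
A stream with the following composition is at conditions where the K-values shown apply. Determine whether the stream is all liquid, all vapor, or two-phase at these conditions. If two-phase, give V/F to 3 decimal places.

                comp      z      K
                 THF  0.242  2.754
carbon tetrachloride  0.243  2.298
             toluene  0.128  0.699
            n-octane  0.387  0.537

two-phase, V/F = 0.791

ΣzᵢKᵢ = 1.522; Σzᵢ/Kᵢ = 1.097.
Both exceed 1, so a two-phase solution exists.
Iterate (Newton) starting at ψ = 0.33:
  ψ = 0.330: g = 0.2354, g' = -0.629 → ψ = 0.704
  ψ = 0.704: g = 0.0400, g' = -0.462 → ψ = 0.791
Converged at ψ = 0.791.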